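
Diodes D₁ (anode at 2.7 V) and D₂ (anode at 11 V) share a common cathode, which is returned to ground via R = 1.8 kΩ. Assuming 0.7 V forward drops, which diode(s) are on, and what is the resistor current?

Only D₂ conducts; I_R ≈ 5.7 mA

Assume both conduct. Then node N would need to be at both 2.7−0.7 = 2 V and 11−0.7 = 10.3 V, which is impossible.
Assume only D₂ conducts: V_N = 11 − 0.7 = 10.3 V, so I_R = 10.3/1.8 = 5.72 mA.
Check D₁: its anode-to-cathode voltage is 2.7 − 10.3 = -7.6 V < 0.7 V, so it is off. The assumption is consistent.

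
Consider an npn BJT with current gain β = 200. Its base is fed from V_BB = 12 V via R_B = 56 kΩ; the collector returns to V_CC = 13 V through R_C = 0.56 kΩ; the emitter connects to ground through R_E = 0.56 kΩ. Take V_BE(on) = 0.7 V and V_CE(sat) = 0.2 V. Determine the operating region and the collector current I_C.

Assume active: I_B = (12 − 0.7)/(56 + 201×0.56) = 0.067 mA, I_C = β·I_B = 13.4 mA.
Then V_CE = 13 − 13.4×0.56 − 13.5×0.56 = -2.05 V < 0.2 V — the active assumption fails.
Re-solve with V_CE = 0.2 V. KCL at the emitter: V_E/R_E = (V_BB−0.7−V_E)/R_B + (V_CC−0.2−V_E)/R_C, giving V_E = 6.42 V.
I_C = (V_CC − 0.2 − V_E)/R_C = (12.8 − 6.42)/0.56 = 11.4 mA.
Check: I_B = (11.3 − 6.42)/56 = 0.0871 mA, and β·I_B = 17.4 mA > I_C, confirming saturation.

saturation; I_C ≈ 11 mA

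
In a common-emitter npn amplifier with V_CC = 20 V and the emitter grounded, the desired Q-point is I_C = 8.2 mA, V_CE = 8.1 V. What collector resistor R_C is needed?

R_C ≈ 1.5 kΩ

Collector loop: V_CC = I_C·R_C + V_CE.
R_C = (V_CC − V_CE)/I_C = (20 − 8.1)/8.2 = 1.45 kΩ.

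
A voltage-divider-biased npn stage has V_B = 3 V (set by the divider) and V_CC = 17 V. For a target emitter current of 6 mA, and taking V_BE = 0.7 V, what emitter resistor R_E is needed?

V_E = V_B − V_BE = 3 − 0.7 = 2.3 V.
R_E = V_E / I_E = 2.3 / 6 = 0.383 kΩ.

R_E ≈ 0.38 kΩ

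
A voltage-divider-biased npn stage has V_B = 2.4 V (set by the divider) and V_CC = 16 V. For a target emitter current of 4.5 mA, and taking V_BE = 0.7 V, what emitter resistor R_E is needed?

R_E ≈ 0.38 kΩ

V_E = V_B − V_BE = 2.4 − 0.7 = 1.7 V.
R_E = V_E / I_E = 1.7 / 4.5 = 0.378 kΩ.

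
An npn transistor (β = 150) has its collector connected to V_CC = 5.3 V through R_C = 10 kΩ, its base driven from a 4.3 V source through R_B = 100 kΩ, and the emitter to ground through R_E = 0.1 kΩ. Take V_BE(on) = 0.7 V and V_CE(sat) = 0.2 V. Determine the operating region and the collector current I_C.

Assume active: I_B = (4.3 − 0.7)/(100 + 151×0.1) = 0.0313 mA, I_C = β·I_B = 4.69 mA.
Then V_CE = 5.3 − 4.69×10 − 4.72×0.1 = -42.1 V < 0.2 V — the active assumption fails.
Re-solve with V_CE = 0.2 V. KCL at the emitter: V_E/R_E = (V_BB−0.7−V_E)/R_B + (V_CC−0.2−V_E)/R_C, giving V_E = 0.054 V.
I_C = (V_CC − 0.2 − V_E)/R_C = (5.1 − 0.054)/10 = 0.505 mA.
Check: I_B = (3.6 − 0.054)/100 = 0.0355 mA, and β·I_B = 5.32 mA > I_C, confirming saturation.

saturation; I_C ≈ 0.5 mA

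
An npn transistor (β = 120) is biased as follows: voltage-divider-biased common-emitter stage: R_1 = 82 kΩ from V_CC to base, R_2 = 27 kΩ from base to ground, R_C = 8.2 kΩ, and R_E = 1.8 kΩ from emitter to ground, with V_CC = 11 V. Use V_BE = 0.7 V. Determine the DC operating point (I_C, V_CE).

Thevenize the base divider: V_Th = V_CC·R_2/(R_1+R_2) = 11×27/109 = 2.72 V, R_Th = R_1‖R_2 = 20.3 kΩ.
Base-emitter loop: V_Th = I_B·R_Th + V_BE + (β+1)I_B·R_E, so I_B = (2.72 − 0.7) / (20.3 + 121×1.8) = 0.0085 mA.
I_C = β·I_B = 120×0.0085 = 1.02 mA, and I_E = (β+1)I_B = 1.03 mA.
V_CE = V_CC − I_C·R_C − I_E·R_E = 11 − 1.02×8.2 − 1.03×1.8 = 0.781 V.
V_CE = 0.781 V > 0.2 V confirms active-region operation.

I_C ≈ 1 mA, V_CE ≈ 0.78 V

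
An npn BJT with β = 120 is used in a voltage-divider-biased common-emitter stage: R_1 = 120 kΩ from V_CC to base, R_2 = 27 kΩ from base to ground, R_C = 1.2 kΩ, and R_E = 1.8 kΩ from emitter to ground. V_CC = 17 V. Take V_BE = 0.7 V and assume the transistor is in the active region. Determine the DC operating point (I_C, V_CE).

I_C ≈ 1.2 mA, V_CE ≈ 13 V

Thevenize the base divider: V_Th = V_CC·R_2/(R_1+R_2) = 17×27/147 = 3.12 V, R_Th = R_1‖R_2 = 22 kΩ.
Base-emitter loop: V_Th = I_B·R_Th + V_BE + (β+1)I_B·R_E, so I_B = (3.12 − 0.7) / (22 + 121×1.8) = 0.0101 mA.
I_C = β·I_B = 120×0.0101 = 1.21 mA, and I_E = (β+1)I_B = 1.22 mA.
V_CE = V_CC − I_C·R_C − I_E·R_E = 17 − 1.21×1.2 − 1.22×1.8 = 13.3 V.
V_CE = 13.3 V > 0.2 V confirms active-region operation.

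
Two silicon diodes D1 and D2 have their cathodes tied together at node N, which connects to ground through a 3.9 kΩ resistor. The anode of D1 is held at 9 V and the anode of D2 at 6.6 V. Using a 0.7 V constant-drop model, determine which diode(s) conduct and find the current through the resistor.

Assume both conduct. Then node N would need to be at both 9−0.7 = 8.3 V and 6.6−0.7 = 5.9 V, which is impossible.
Assume only D1 conducts: V_N = 9 − 0.7 = 8.3 V, so I_R = 8.3/3.9 = 2.13 mA.
Check D2: its anode-to-cathode voltage is 6.6 − 8.3 = -1.7 V < 0.7 V, so it is off. The assumption is consistent.

Only D1 conducts; I_R ≈ 2.1 mA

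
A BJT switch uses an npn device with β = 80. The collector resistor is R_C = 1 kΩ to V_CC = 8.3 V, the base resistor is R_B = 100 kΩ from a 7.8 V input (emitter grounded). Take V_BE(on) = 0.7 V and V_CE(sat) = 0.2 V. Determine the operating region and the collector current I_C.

Assume active. Base-emitter loop: I_B = (V_BB − V_BE)/R_B = (7.8 − 0.7)/100 = 0.071 mA.
I_C = β·I_B = 80×0.071 = 5.68 mA.
V_CE = V_CC − I_C·R_C = 8.3 − 5.68×1 = 2.62 V > V_CE(sat), so the active-region assumption holds.

active; I_C ≈ 5.7 mA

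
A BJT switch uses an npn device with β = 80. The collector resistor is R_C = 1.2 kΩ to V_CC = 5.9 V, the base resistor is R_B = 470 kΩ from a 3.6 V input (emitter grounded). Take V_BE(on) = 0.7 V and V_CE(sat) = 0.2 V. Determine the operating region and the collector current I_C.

active; I_C ≈ 0.49 mA

Assume active. Base-emitter loop: I_B = (V_BB − V_BE)/R_B = (3.6 − 0.7)/470 = 0.00617 mA.
I_C = β·I_B = 80×0.00617 = 0.494 mA.
V_CE = V_CC − I_C·R_C = 5.9 − 0.494×1.2 = 5.31 V > V_CE(sat), so the active-region assumption holds.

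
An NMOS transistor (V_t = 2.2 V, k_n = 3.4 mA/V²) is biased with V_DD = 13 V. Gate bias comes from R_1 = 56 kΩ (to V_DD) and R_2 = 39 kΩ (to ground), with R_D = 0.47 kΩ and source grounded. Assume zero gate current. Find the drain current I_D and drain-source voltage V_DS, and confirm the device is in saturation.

V_G = V_DD·R_2/(R_1+R_2) = 13×39/95 = 5.34 V. With the source grounded, V_GS = V_G = 5.34 V.
Assume saturation: I_D = (k_n/2)(V_GS − V_t)² = (3.4/2)×(5.34 − 2.2)² = 1.7×3.14² = 16.7 mA.
V_DS = V_DD − I_D·R_D = 13 − 16.7×0.47 = 5.14 V.
Saturation requires V_DS ≥ V_GS − V_t = 3.14 V; 5.14 ≥ 3.14 ✓.

I_D ≈ 17 mA, V_DS ≈ 5.1 V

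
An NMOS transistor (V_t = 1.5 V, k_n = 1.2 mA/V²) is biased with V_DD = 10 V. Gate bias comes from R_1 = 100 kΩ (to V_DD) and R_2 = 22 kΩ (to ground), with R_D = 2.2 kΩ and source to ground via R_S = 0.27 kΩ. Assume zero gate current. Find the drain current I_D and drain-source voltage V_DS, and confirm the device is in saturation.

V_G = V_DD·R_2/(R_1+R_2) = 10×22/122 = 1.8 V.
Assume saturation: I_D = (k_n/2)(V_GS − V_t)² with V_GS = V_G − I_D·R_S = 1.8 − 0.27·I_D.
Substituting gives 0.0437·I_D² − 1.1·I_D + 0.0552 = 0, with roots I_D = 0.0504 or 25.1 mA.
The root I_D = 25.1 mA gives V_GS = -4.96 V ≤ V_t, so take I_D = 0.0504 mA.
Then V_GS = 1.79 V and V_DS = V_DD − I_D(R_D+R_S) = 10 − 0.0504×2.47 = 9.88 V.
Saturation requires V_DS ≥ V_GS − V_t = 0.29 V; 9.88 ≥ 0.29 ✓.

I_D ≈ 0.05 mA, V_DS ≈ 9.9 V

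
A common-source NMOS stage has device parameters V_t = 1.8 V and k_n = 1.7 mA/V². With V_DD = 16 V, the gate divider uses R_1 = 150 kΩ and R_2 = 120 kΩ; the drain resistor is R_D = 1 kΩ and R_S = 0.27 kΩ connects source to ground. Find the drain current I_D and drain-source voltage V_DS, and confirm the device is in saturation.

I_D ≈ 8.2 mA, V_DS ≈ 5.6 V

V_G = V_DD·R_2/(R_1+R_2) = 16×120/270 = 7.11 V.
Assume saturation: I_D = (k_n/2)(V_GS − V_t)² with V_GS = V_G − I_D·R_S = 7.11 − 0.27·I_D.
Substituting gives 0.062·I_D² − 3.44·I_D + 24 = 0, with roots I_D = 8.18 or 47.3 mA.
The root I_D = 47.3 mA gives V_GS = -5.66 V ≤ V_t, so take I_D = 8.18 mA.
Then V_GS = 4.9 V and V_DS = V_DD − I_D(R_D+R_S) = 16 − 8.18×1.27 = 5.61 V.
Saturation requires V_DS ≥ V_GS − V_t = 3.1 V; 5.61 ≥ 3.1 ✓.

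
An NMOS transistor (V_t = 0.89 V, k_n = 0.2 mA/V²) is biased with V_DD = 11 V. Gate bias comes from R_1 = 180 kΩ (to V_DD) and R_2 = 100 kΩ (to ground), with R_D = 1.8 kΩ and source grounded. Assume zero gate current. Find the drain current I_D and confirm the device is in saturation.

I_D ≈ 0.92 mA

V_G = V_DD·R_2/(R_1+R_2) = 11×100/280 = 3.93 V. With the source grounded, V_GS = V_G = 3.93 V.
Assume saturation: I_D = (k_n/2)(V_GS − V_t)² = (0.2/2)×(3.93 − 0.89)² = 0.1×3.04² = 0.923 mA.
V_DS = V_DD − I_D·R_D = 11 − 0.923×1.8 = 9.34 V.
Saturation requires V_DS ≥ V_GS − V_t = 3.04 V; 9.34 ≥ 3.04 ✓.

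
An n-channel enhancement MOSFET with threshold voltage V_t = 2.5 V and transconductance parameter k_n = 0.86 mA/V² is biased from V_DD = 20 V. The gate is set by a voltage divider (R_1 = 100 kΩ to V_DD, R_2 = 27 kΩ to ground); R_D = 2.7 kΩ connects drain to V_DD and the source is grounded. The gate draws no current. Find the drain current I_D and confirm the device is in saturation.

V_G = V_DD·R_2/(R_1+R_2) = 20×27/127 = 4.25 V. With the source grounded, V_GS = V_G = 4.25 V.
Assume saturation: I_D = (k_n/2)(V_GS − V_t)² = (0.86/2)×(4.25 − 2.5)² = 0.43×1.75² = 1.32 mA.
V_DS = V_DD − I_D·R_D = 20 − 1.32×2.7 = 16.4 V.
Saturation requires V_DS ≥ V_GS − V_t = 1.75 V; 16.4 ≥ 1.75 ✓.

I_D ≈ 1.3 mA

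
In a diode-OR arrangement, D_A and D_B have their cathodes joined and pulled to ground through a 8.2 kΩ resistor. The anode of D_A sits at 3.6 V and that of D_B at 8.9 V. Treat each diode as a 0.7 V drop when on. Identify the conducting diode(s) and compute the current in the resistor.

Assume both conduct. Then node N would need to be at both 3.6−0.7 = 2.9 V and 8.9−0.7 = 8.2 V, which is impossible.
Assume only D_B conducts: V_N = 8.9 − 0.7 = 8.2 V, so I_R = 8.2/8.2 = 1 mA.
Check D_A: its anode-to-cathode voltage is 3.6 − 8.2 = -4.6 V < 0.7 V, so it is off. The assumption is consistent.

Only D_B conducts; I_R ≈ 1 mA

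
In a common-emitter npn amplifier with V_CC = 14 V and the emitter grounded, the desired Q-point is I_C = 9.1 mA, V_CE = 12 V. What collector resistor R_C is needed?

Collector loop: V_CC = I_C·R_C + V_CE.
R_C = (V_CC − V_CE)/I_C = (14 − 12)/9.1 = 0.22 kΩ.

R_C ≈ 0.22 kΩ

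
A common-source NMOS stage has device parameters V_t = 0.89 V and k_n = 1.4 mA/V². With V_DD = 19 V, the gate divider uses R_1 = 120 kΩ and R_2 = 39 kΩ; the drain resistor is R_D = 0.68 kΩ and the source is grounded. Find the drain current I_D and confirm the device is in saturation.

V_G = V_DD·R_2/(R_1+R_2) = 19×39/159 = 4.66 V. With the source grounded, V_GS = V_G = 4.66 V.
Assume saturation: I_D = (k_n/2)(V_GS − V_t)² = (1.4/2)×(4.66 − 0.89)² = 0.7×3.77² = 9.95 mA.
V_DS = V_DD − I_D·R_D = 19 − 9.95×0.68 = 12.2 V.
Saturation requires V_DS ≥ V_GS − V_t = 3.77 V; 12.2 ≥ 3.77 ✓.

I_D ≈ 10 mA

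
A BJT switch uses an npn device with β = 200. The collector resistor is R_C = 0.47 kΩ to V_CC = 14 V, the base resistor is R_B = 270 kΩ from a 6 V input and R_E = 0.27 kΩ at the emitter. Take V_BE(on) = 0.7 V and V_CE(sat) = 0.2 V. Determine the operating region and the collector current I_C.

Assume active. Base-emitter loop: I_B = (V_BB − V_BE)/(R_B + (β+1)R_E) = (6 − 0.7)/(270 + 201×0.27) = 0.0163 mA.
I_C = β·I_B = 200×0.0163 = 3.27 mA.
V_CE = V_CC − I_C·R_C − I_E·R_E = 14 − 3.27×0.47 − 3.29×0.27 = 11.6 V > V_CE(sat), so the active-region assumption holds.

active; I_C ≈ 3.3 mA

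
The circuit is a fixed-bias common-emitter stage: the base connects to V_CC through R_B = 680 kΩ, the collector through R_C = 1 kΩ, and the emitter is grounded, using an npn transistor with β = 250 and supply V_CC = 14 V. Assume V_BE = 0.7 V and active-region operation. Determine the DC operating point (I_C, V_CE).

I_C ≈ 4.9 mA, V_CE ≈ 9.1 V

Base loop: V_CC = I_B·R_B + V_BE, so I_B = (14 − 0.7)/680 kΩ = 0.0196 mA.
In the active region I_C = β·I_B = 250 × 0.0196 = 4.89 mA.
Collector loop: V_CE = V_CC − I_C·R_C = 14 − 4.89×1 = 9.11 V.
Since V_CE = 9.11 V > V_CE(sat) ≈ 0.2 V, the transistor is in the active region as assumed.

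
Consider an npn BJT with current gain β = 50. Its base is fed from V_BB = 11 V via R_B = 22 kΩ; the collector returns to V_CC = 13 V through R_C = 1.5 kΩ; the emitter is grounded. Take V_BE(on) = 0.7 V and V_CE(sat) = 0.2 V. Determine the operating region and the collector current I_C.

Assume active: I_B = (11 − 0.7)/22 = 0.468 mA, giving I_C = β·I_B = 23.4 mA.
But then V_CE = 13 − 23.4×1.5 = -22.1 V < V_CE(sat) = 0.2 V — impossible in the active region.
So the transistor is saturated. With V_CE = 0.2 V, I_C = (V_CC − 0.2)/R_C = 12.8/1.5 = 8.53 mA.
Check: β·I_B = 23.4 mA > I_C = 8.53 mA, confirming saturation.

saturation; I_C ≈ 8.5 mA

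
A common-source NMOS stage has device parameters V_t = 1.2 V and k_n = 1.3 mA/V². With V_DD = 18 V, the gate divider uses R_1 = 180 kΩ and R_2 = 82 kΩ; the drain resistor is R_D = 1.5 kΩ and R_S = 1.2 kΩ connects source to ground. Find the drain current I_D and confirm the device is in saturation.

V_G = V_DD·R_2/(R_1+R_2) = 18×82/262 = 5.63 V.
Assume saturation: I_D = (k_n/2)(V_GS − V_t)² with V_GS = V_G − I_D·R_S = 5.63 − 1.2·I_D.
Substituting gives 0.936·I_D² − 7.92·I_D + 12.8 = 0, with roots I_D = 2.17 or 6.29 mA.
The root I_D = 6.29 mA gives V_GS = -1.91 V ≤ V_t, so take I_D = 2.17 mA.
Then V_GS = 3.03 V and V_DS = V_DD − I_D(R_D+R_S) = 18 − 2.17×2.7 = 12.1 V.
Saturation requires V_DS ≥ V_GS − V_t = 1.83 V; 12.1 ≥ 1.83 ✓.

I_D ≈ 2.2 mA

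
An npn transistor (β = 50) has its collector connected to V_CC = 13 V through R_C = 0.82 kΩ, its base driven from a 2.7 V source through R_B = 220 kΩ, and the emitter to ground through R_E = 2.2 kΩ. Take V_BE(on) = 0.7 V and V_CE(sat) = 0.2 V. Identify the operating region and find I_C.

active; I_C ≈ 0.3 mA

Assume active. Base-emitter loop: I_B = (V_BB − V_BE)/(R_B + (β+1)R_E) = (2.7 − 0.7)/(220 + 51×2.2) = 0.00602 mA.
I_C = β·I_B = 50×0.00602 = 0.301 mA.
V_CE = V_CC − I_C·R_C − I_E·R_E = 13 − 0.301×0.82 − 0.307×2.2 = 12.1 V > V_CE(sat), so the active-region assumption holds.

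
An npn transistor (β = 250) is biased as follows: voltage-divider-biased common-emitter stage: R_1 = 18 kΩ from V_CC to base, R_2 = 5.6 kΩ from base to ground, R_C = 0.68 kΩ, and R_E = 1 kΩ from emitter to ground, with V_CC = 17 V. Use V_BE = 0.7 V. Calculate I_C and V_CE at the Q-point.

I_C ≈ 3.3 mA, V_CE ≈ 12 V

Thevenize the base divider: V_Th = V_CC·R_2/(R_1+R_2) = 17×5.6/23.6 = 4.03 V, R_Th = R_1‖R_2 = 4.27 kΩ.
Base-emitter loop: V_Th = I_B·R_Th + V_BE + (β+1)I_B·R_E, so I_B = (4.03 − 0.7) / (4.27 + 251×1) = 0.0131 mA.
I_C = β·I_B = 250×0.0131 = 3.27 mA, and I_E = (β+1)I_B = 3.28 mA.
V_CE = V_CC − I_C·R_C − I_E·R_E = 17 − 3.27×0.68 − 3.28×1 = 11.5 V.
V_CE = 11.5 V > 0.2 V confirms active-region operation.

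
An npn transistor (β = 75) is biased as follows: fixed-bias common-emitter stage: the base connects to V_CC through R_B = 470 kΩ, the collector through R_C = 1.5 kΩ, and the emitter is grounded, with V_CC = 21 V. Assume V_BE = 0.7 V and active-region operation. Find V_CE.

V_CE ≈ 16 V

Base loop: V_CC = I_B·R_B + V_BE, so I_B = (21 − 0.7)/470 kΩ = 0.0432 mA.
In the active region I_C = β·I_B = 75 × 0.0432 = 3.24 mA.
Collector loop: V_CE = V_CC − I_C·R_C = 21 − 3.24×1.5 = 16.1 V.
Since V_CE = 16.1 V > V_CE(sat) ≈ 0.2 V, the transistor is in the active region as assumed.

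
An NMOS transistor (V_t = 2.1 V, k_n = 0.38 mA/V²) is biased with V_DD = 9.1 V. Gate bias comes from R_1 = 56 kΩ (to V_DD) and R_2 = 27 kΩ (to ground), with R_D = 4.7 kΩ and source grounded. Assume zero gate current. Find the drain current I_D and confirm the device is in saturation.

I_D ≈ 0.14 mA

V_G = V_DD·R_2/(R_1+R_2) = 9.1×27/83 = 2.96 V. With the source grounded, V_GS = V_G = 2.96 V.
Assume saturation: I_D = (k_n/2)(V_GS − V_t)² = (0.38/2)×(2.96 − 2.1)² = 0.19×0.86² = 0.141 mA.
V_DS = V_DD − I_D·R_D = 9.1 − 0.141×4.7 = 8.44 V.
Saturation requires V_DS ≥ V_GS − V_t = 0.86 V; 8.44 ≥ 0.86 ✓.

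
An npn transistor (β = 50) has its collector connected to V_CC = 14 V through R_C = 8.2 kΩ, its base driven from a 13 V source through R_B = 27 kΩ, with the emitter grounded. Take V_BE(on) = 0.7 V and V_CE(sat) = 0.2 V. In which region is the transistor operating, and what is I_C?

Assume active: I_B = (13 − 0.7)/27 = 0.456 mA, giving I_C = β·I_B = 22.8 mA.
But then V_CE = 14 − 22.8×8.2 = -173 V < V_CE(sat) = 0.2 V — impossible in the active region.
So the transistor is saturated. With V_CE = 0.2 V, I_C = (V_CC − 0.2)/R_C = 13.8/8.2 = 1.68 mA.
Check: β·I_B = 22.8 mA > I_C = 1.68 mA, confirming saturation.

saturation; I_C ≈ 1.7 mA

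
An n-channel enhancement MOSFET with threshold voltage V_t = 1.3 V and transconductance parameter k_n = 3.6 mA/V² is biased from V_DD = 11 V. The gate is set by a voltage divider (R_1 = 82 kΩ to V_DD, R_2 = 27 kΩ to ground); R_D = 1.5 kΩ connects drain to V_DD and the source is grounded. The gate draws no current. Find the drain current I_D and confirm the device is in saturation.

V_G = V_DD·R_2/(R_1+R_2) = 11×27/109 = 2.72 V. With the source grounded, V_GS = V_G = 2.72 V.
Assume saturation: I_D = (k_n/2)(V_GS − V_t)² = (3.6/2)×(2.72 − 1.3)² = 1.8×1.42² = 3.65 mA.
V_DS = V_DD − I_D·R_D = 11 − 3.65×1.5 = 5.52 V.
Saturation requires V_DS ≥ V_GS − V_t = 1.42 V; 5.52 ≥ 1.42 ✓.

I_D ≈ 3.7 mA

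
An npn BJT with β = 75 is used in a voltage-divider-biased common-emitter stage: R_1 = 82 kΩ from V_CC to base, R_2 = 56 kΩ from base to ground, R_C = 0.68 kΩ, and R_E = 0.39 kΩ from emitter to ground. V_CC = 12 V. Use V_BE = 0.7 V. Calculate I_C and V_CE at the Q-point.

I_C ≈ 5 mA, V_CE ≈ 6.7 V

Thevenize the base divider: V_Th = V_CC·R_2/(R_1+R_2) = 12×56/138 = 4.87 V, R_Th = R_1‖R_2 = 33.3 kΩ.
Base-emitter loop: V_Th = I_B·R_Th + V_BE + (β+1)I_B·R_E, so I_B = (4.87 − 0.7) / (33.3 + 76×0.39) = 0.0663 mA.
I_C = β·I_B = 75×0.0663 = 4.97 mA, and I_E = (β+1)I_B = 5.04 mA.
V_CE = V_CC − I_C·R_C − I_E·R_E = 12 − 4.97×0.68 − 5.04×0.39 = 6.66 V.
V_CE = 6.66 V > 0.2 V confirms active-region operation.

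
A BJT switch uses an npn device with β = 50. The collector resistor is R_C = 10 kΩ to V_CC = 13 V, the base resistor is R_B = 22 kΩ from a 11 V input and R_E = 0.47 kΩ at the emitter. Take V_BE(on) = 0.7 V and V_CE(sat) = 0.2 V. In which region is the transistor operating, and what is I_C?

Assume active: I_B = (11 − 0.7)/(22 + 51×0.47) = 0.224 mA, I_C = β·I_B = 11.2 mA.
Then V_CE = 13 − 11.2×10 − 11.4×0.47 = -104 V < 0.2 V — the active assumption fails.
Re-solve with V_CE = 0.2 V. KCL at the emitter: V_E/R_E = (V_BB−0.7−V_E)/R_B + (V_CC−0.2−V_E)/R_C, giving V_E = 0.769 V.
I_C = (V_CC − 0.2 − V_E)/R_C = (12.8 − 0.769)/10 = 1.2 mA.
Check: I_B = (10.3 − 0.769)/22 = 0.433 mA, and β·I_B = 21.7 mA > I_C, confirming saturation.

saturation; I_C ≈ 1.2 mA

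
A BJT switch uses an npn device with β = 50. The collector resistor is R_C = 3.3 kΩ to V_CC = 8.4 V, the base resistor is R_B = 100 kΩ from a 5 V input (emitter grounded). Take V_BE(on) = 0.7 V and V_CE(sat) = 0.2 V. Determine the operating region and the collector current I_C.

active; I_C ≈ 2.1 mA

Assume active. Base-emitter loop: I_B = (V_BB − V_BE)/R_B = (5 − 0.7)/100 = 0.043 mA.
I_C = β·I_B = 50×0.043 = 2.15 mA.
V_CE = V_CC − I_C·R_C = 8.4 − 2.15×3.3 = 1.31 V > V_CE(sat), so the active-region assumption holds.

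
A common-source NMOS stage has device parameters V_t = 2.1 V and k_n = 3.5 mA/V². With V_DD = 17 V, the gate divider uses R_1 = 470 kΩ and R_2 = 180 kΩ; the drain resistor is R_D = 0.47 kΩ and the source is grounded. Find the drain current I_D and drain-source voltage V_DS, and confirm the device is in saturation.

I_D ≈ 12 mA, V_DS ≈ 11 V

V_G = V_DD·R_2/(R_1+R_2) = 17×180/650 = 4.71 V. With the source grounded, V_GS = V_G = 4.71 V.
Assume saturation: I_D = (k_n/2)(V_GS − V_t)² = (3.5/2)×(4.71 − 2.1)² = 1.75×2.61² = 11.9 mA.
V_DS = V_DD − I_D·R_D = 17 − 11.9×0.47 = 11.4 V.
Saturation requires V_DS ≥ V_GS − V_t = 2.61 V; 11.4 ≥ 2.61 ✓.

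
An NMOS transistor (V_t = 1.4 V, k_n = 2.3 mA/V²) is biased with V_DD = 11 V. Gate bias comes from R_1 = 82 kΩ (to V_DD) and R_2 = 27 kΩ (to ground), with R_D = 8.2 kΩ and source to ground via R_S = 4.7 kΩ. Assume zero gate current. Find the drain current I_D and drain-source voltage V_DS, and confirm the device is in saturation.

V_G = V_DD·R_2/(R_1+R_2) = 11×27/109 = 2.72 V.
Assume saturation: I_D = (k_n/2)(V_GS − V_t)² with V_GS = V_G − I_D·R_S = 2.72 − 4.7·I_D.
Substituting gives 25.4·I_D² − 15.3·I_D + 2.02 = 0, with roots I_D = 0.194 or 0.409 mA.
The root I_D = 0.409 mA gives V_GS = 0.804 V ≤ V_t, so take I_D = 0.194 mA.
Then V_GS = 1.81 V and V_DS = V_DD − I_D(R_D+R_S) = 11 − 0.194×12.9 = 8.49 V.
Saturation requires V_DS ≥ V_GS − V_t = 0.411 V; 8.49 ≥ 0.411 ✓.

I_D ≈ 0.19 mA, V_DS ≈ 8.5 V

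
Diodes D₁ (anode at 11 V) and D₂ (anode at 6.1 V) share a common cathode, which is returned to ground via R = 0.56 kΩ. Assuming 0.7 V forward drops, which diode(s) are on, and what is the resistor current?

Assume both conduct. Then node N would need to be at both 11−0.7 = 10.3 V and 6.1−0.7 = 5.4 V, which is impossible.
Assume only D₁ conducts: V_N = 11 − 0.7 = 10.3 V, so I_R = 10.3/0.56 = 18.4 mA.
Check D₂: its anode-to-cathode voltage is 6.1 − 10.3 = -4.2 V < 0.7 V, so it is off. The assumption is consistent.

Only D₁ conducts; I_R ≈ 18 mA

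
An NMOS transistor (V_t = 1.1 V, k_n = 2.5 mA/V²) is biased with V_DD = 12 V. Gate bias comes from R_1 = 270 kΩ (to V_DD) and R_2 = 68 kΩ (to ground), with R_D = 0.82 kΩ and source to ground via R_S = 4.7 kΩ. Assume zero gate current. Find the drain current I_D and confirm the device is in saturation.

I_D ≈ 0.2 mA

V_G = V_DD·R_2/(R_1+R_2) = 12×68/338 = 2.41 V.
Assume saturation: I_D = (k_n/2)(V_GS − V_t)² with V_GS = V_G − I_D·R_S = 2.41 − 4.7·I_D.
Substituting gives 27.6·I_D² − 16.4·I_D + 2.16 = 0, with roots I_D = 0.195 or 0.4 mA.
The root I_D = 0.4 mA gives V_GS = 0.534 V ≤ V_t, so take I_D = 0.195 mA.
Then V_GS = 1.5 V and V_DS = V_DD − I_D(R_D+R_S) = 12 − 0.195×5.52 = 10.9 V.
Saturation requires V_DS ≥ V_GS − V_t = 0.395 V; 10.9 ≥ 0.395 ✓.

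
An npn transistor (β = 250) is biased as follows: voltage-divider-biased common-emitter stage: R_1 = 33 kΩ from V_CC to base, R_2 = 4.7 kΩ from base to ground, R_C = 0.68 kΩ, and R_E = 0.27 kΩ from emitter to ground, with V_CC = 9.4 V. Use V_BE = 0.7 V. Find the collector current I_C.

Thevenize the base divider: V_Th = V_CC·R_2/(R_1+R_2) = 9.4×4.7/37.7 = 1.17 V, R_Th = R_1‖R_2 = 4.11 kΩ.
Base-emitter loop: V_Th = I_B·R_Th + V_BE + (β+1)I_B·R_E, so I_B = (1.17 − 0.7) / (4.11 + 251×0.27) = 0.00656 mA.
I_C = β·I_B = 250×0.00656 = 1.64 mA, and I_E = (β+1)I_B = 1.65 mA.
V_CE = V_CC − I_C·R_C − I_E·R_E = 9.4 − 1.64×0.68 − 1.65×0.27 = 7.84 V.
V_CE = 7.84 V > 0.2 V confirms active-region operation.

I_C ≈ 1.6 mA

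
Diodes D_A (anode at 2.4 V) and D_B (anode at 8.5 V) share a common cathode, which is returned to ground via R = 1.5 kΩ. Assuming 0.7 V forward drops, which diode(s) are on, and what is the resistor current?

Only D_B conducts; I_R ≈ 5.2 mA

Assume both conduct. Then node N would need to be at both 2.4−0.7 = 1.7 V and 8.5−0.7 = 7.8 V, which is impossible.
Assume only D_B conducts: V_N = 8.5 − 0.7 = 7.8 V, so I_R = 7.8/1.5 = 5.2 mA.
Check D_A: its anode-to-cathode voltage is 2.4 − 7.8 = -5.4 V < 0.7 V, so it is off. The assumption is consistent.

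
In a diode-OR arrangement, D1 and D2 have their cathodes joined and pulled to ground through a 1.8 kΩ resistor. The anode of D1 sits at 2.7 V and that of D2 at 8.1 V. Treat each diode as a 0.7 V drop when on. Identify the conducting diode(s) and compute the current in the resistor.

Assume both conduct. Then node N would need to be at both 2.7−0.7 = 2 V and 8.1−0.7 = 7.4 V, which is impossible.
Assume only D2 conducts: V_N = 8.1 − 0.7 = 7.4 V, so I_R = 7.4/1.8 = 4.11 mA.
Check D1: its anode-to-cathode voltage is 2.7 − 7.4 = -4.7 V < 0.7 V, so it is off. The assumption is consistent.

Only D2 conducts; I_R ≈ 4.1 mA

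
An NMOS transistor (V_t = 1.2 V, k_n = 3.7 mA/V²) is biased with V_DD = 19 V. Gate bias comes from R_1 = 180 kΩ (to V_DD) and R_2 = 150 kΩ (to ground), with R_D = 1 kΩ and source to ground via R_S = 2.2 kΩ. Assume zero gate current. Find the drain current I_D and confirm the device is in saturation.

I_D ≈ 2.8 mA

V_G = V_DD·R_2/(R_1+R_2) = 19×150/330 = 8.64 V.
Assume saturation: I_D = (k_n/2)(V_GS − V_t)² with V_GS = V_G − I_D·R_S = 8.64 − 2.2·I_D.
Substituting gives 8.95·I_D² − 61.5·I_D + 102 = 0, with roots I_D = 2.82 or 4.05 mA.
The root I_D = 4.05 mA gives V_GS = -0.28 V ≤ V_t, so take I_D = 2.82 mA.
Then V_GS = 2.43 V and V_DS = V_DD − I_D(R_D+R_S) = 19 − 2.82×3.2 = 9.98 V.
Saturation requires V_DS ≥ V_GS − V_t = 1.23 V; 9.98 ≥ 1.23 ✓.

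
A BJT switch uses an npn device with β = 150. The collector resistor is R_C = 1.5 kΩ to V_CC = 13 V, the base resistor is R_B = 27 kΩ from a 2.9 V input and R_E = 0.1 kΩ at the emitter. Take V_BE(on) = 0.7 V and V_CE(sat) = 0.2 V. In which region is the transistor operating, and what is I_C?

active; I_C ≈ 7.8 mA

Assume active. Base-emitter loop: I_B = (V_BB − V_BE)/(R_B + (β+1)R_E) = (2.9 − 0.7)/(27 + 151×0.1) = 0.0523 mA.
I_C = β·I_B = 150×0.0523 = 7.84 mA.
V_CE = V_CC − I_C·R_C − I_E·R_E = 13 − 7.84×1.5 − 7.89×0.1 = 0.453 V > V_CE(sat), so the active-region assumption holds.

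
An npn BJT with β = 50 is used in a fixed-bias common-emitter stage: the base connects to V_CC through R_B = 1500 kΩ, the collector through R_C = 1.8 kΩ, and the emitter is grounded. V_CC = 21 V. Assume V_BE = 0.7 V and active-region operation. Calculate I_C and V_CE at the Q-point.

Base loop: V_CC = I_B·R_B + V_BE, so I_B = (21 − 0.7)/1500 kΩ = 0.0135 mA.
In the active region I_C = β·I_B = 50 × 0.0135 = 0.677 mA.
Collector loop: V_CE = V_CC − I_C·R_C = 21 − 0.677×1.8 = 19.8 V.
Since V_CE = 19.8 V > V_CE(sat) ≈ 0.2 V, the transistor is in the active region as assumed.

I_C ≈ 0.68 mA, V_CE ≈ 20 V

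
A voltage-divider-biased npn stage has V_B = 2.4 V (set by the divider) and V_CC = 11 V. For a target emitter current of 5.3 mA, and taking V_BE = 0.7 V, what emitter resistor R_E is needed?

V_E = V_B − V_BE = 2.4 − 0.7 = 1.7 V.
R_E = V_E / I_E = 1.7 / 5.3 = 0.321 kΩ.

R_E ≈ 0.32 kΩ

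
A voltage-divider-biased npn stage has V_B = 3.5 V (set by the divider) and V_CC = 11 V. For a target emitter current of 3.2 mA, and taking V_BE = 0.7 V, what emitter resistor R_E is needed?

V_E = V_B − V_BE = 3.5 − 0.7 = 2.8 V.
R_E = V_E / I_E = 2.8 / 3.2 = 0.875 kΩ.

R_E ≈ 0.87 kΩ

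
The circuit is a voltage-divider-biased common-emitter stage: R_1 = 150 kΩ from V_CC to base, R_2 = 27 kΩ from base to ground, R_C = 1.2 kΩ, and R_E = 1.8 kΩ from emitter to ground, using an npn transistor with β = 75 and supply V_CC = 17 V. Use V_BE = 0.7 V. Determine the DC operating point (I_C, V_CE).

I_C ≈ 0.89 mA, V_CE ≈ 14 V

Thevenize the base divider: V_Th = V_CC·R_2/(R_1+R_2) = 17×27/177 = 2.59 V, R_Th = R_1‖R_2 = 22.9 kΩ.
Base-emitter loop: V_Th = I_B·R_Th + V_BE + (β+1)I_B·R_E, so I_B = (2.59 − 0.7) / (22.9 + 76×1.8) = 0.0119 mA.
I_C = β·I_B = 75×0.0119 = 0.889 mA, and I_E = (β+1)I_B = 0.901 mA.
V_CE = V_CC − I_C·R_C − I_E·R_E = 17 − 0.889×1.2 − 0.901×1.8 = 14.3 V.
V_CE = 14.3 V > 0.2 V confirms active-region operation.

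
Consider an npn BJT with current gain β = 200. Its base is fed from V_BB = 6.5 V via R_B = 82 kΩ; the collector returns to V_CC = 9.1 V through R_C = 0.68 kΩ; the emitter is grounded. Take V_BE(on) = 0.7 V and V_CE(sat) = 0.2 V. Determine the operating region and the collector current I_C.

saturation; I_C ≈ 13 mA

Assume active: I_B = (6.5 − 0.7)/82 = 0.0707 mA, giving I_C = β·I_B = 14.1 mA.
But then V_CE = 9.1 − 14.1×0.68 = -0.52 V < V_CE(sat) = 0.2 V — impossible in the active region.
So the transistor is saturated. With V_CE = 0.2 V, I_C = (V_CC − 0.2)/R_C = 8.9/0.68 = 13.1 mA.
Check: β·I_B = 14.1 mA > I_C = 13.1 mA, confirming saturation.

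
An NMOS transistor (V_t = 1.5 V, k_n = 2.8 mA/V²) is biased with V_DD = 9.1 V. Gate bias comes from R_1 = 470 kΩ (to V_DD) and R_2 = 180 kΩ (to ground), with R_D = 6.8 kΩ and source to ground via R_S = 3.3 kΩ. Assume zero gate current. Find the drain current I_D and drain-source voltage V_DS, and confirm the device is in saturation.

I_D ≈ 0.2 mA, V_DS ≈ 7.1 V

V_G = V_DD·R_2/(R_1+R_2) = 9.1×180/650 = 2.52 V.
Assume saturation: I_D = (k_n/2)(V_GS − V_t)² with V_GS = V_G − I_D·R_S = 2.52 − 3.3·I_D.
Substituting gives 15.2·I_D² − 10.4·I_D + 1.46 = 0, with roots I_D = 0.196 or 0.488 mA.
The root I_D = 0.488 mA gives V_GS = 0.91 V ≤ V_t, so take I_D = 0.196 mA.
Then V_GS = 1.87 V and V_DS = V_DD − I_D(R_D+R_S) = 9.1 − 0.196×10.1 = 7.12 V.
Saturation requires V_DS ≥ V_GS − V_t = 0.374 V; 7.12 ≥ 0.374 ✓.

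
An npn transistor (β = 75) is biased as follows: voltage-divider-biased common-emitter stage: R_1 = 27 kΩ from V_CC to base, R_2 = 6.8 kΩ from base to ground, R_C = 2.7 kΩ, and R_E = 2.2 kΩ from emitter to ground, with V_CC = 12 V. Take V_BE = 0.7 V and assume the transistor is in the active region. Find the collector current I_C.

I_C ≈ 0.74 mA

Thevenize the base divider: V_Th = V_CC·R_2/(R_1+R_2) = 12×6.8/33.8 = 2.41 V, R_Th = R_1‖R_2 = 5.43 kΩ.
Base-emitter loop: V_Th = I_B·R_Th + V_BE + (β+1)I_B·R_E, so I_B = (2.41 − 0.7) / (5.43 + 76×2.2) = 0.00993 mA.
I_C = β·I_B = 75×0.00993 = 0.745 mA, and I_E = (β+1)I_B = 0.755 mA.
V_CE = V_CC − I_C·R_C − I_E·R_E = 12 − 0.745×2.7 − 0.755×2.2 = 8.33 V.
V_CE = 8.33 V > 0.2 V confirms active-region operation.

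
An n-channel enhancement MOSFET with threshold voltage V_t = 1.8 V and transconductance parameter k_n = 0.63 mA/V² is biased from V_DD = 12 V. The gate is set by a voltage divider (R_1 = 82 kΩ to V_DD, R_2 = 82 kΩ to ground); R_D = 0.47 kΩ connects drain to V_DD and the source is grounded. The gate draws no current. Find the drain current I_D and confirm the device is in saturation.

V_G = V_DD·R_2/(R_1+R_2) = 12×82/164 = 6 V. With the source grounded, V_GS = V_G = 6 V.
Assume saturation: I_D = (k_n/2)(V_GS − V_t)² = (0.63/2)×(6 − 1.8)² = 0.315×4.2² = 5.56 mA.
V_DS = V_DD − I_D·R_D = 12 − 5.56×0.47 = 9.39 V.
Saturation requires V_DS ≥ V_GS − V_t = 4.2 V; 9.39 ≥ 4.2 ✓.

I_D ≈ 5.6 mA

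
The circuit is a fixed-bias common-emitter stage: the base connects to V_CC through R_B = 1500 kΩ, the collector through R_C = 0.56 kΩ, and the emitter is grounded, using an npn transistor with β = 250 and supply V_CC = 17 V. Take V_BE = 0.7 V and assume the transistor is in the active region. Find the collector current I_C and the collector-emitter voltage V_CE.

I_C ≈ 2.7 mA, V_CE ≈ 15 V

Base loop: V_CC = I_B·R_B + V_BE, so I_B = (17 − 0.7)/1500 kΩ = 0.0109 mA.
In the active region I_C = β·I_B = 250 × 0.0109 = 2.72 mA.
Collector loop: V_CE = V_CC − I_C·R_C = 17 − 2.72×0.56 = 15.5 V.
Since V_CE = 15.5 V > V_CE(sat) ≈ 0.2 V, the transistor is in the active region as assumed.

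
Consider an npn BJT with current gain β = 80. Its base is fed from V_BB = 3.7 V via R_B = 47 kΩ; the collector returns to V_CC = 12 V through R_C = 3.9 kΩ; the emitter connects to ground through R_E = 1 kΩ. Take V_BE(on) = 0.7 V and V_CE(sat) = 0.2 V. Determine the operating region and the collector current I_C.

Assume active. Base-emitter loop: I_B = (V_BB − V_BE)/(R_B + (β+1)R_E) = (3.7 − 0.7)/(47 + 81×1) = 0.0234 mA.
I_C = β·I_B = 80×0.0234 = 1.88 mA.
V_CE = V_CC − I_C·R_C − I_E·R_E = 12 − 1.88×3.9 − 1.9×1 = 2.79 V > V_CE(sat), so the active-region assumption holds.

active; I_C ≈ 1.9 mA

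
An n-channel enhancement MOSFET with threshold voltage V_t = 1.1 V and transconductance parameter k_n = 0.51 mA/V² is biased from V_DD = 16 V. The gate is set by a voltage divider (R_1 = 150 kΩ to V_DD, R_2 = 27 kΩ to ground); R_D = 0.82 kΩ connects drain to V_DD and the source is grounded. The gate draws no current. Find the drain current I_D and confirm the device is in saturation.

V_G = V_DD·R_2/(R_1+R_2) = 16×27/177 = 2.44 V. With the source grounded, V_GS = V_G = 2.44 V.
Assume saturation: I_D = (k_n/2)(V_GS − V_t)² = (0.51/2)×(2.44 − 1.1)² = 0.255×1.34² = 0.458 mA.
V_DS = V_DD − I_D·R_D = 16 − 0.458×0.82 = 15.6 V.
Saturation requires V_DS ≥ V_GS − V_t = 1.34 V; 15.6 ≥ 1.34 ✓.

I_D ≈ 0.46 mA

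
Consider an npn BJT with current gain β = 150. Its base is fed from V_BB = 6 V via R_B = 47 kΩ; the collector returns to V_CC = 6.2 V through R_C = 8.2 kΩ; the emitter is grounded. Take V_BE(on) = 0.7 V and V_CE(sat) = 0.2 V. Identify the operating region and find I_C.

Assume active: I_B = (6 − 0.7)/47 = 0.113 mA, giving I_C = β·I_B = 16.9 mA.
But then V_CE = 6.2 − 16.9×8.2 = -133 V < V_CE(sat) = 0.2 V — impossible in the active region.
So the transistor is saturated. With V_CE = 0.2 V, I_C = (V_CC − 0.2)/R_C = 6/8.2 = 0.732 mA.
Check: β·I_B = 16.9 mA > I_C = 0.732 mA, confirming saturation.

saturation; I_C ≈ 0.73 mA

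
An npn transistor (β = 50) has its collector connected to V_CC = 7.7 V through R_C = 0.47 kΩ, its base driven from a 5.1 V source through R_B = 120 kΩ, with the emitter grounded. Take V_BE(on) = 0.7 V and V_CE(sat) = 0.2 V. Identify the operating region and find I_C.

active; I_C ≈ 1.8 mA

Assume active. Base-emitter loop: I_B = (V_BB − V_BE)/R_B = (5.1 − 0.7)/120 = 0.0367 mA.
I_C = β·I_B = 50×0.0367 = 1.83 mA.
V_CE = V_CC − I_C·R_C = 7.7 − 1.83×0.47 = 6.84 V > V_CE(sat), so the active-region assumption holds.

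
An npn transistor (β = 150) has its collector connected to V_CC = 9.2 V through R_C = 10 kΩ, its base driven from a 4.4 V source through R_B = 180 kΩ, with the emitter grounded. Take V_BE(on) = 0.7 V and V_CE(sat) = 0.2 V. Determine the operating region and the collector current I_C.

saturation; I_C ≈ 0.9 mA

Assume active: I_B = (4.4 − 0.7)/180 = 0.0206 mA, giving I_C = β·I_B = 3.08 mA.
But then V_CE = 9.2 − 3.08×10 = -21.6 V < V_CE(sat) = 0.2 V — impossible in the active region.
So the transistor is saturated. With V_CE = 0.2 V, I_C = (V_CC − 0.2)/R_C = 9/10 = 0.9 mA.
Check: β·I_B = 3.08 mA > I_C = 0.9 mA, confirming saturation.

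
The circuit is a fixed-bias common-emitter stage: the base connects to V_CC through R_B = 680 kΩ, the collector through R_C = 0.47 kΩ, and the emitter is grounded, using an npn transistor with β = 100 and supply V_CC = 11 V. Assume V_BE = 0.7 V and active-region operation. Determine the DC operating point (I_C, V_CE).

Base loop: V_CC = I_B·R_B + V_BE, so I_B = (11 − 0.7)/680 kΩ = 0.0151 mA.
In the active region I_C = β·I_B = 100 × 0.0151 = 1.51 mA.
Collector loop: V_CE = V_CC − I_C·R_C = 11 − 1.51×0.47 = 10.3 V.
Since V_CE = 10.3 V > V_CE(sat) ≈ 0.2 V, the transistor is in the active region as assumed.

I_C ≈ 1.5 mA, V_CE ≈ 10 V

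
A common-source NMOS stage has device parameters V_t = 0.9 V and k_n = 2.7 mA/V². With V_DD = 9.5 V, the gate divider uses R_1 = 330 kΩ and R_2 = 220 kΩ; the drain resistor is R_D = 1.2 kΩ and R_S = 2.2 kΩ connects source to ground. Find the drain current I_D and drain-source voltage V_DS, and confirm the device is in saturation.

V_G = V_DD·R_2/(R_1+R_2) = 9.5×220/550 = 3.8 V.
Assume saturation: I_D = (k_n/2)(V_GS − V_t)² with V_GS = V_G − I_D·R_S = 3.8 − 2.2·I_D.
Substituting gives 6.53·I_D² − 18.2·I_D + 11.4 = 0, with roots I_D = 0.939 or 1.85 mA.
The root I_D = 1.85 mA gives V_GS = -0.271 V ≤ V_t, so take I_D = 0.939 mA.
Then V_GS = 1.73 V and V_DS = V_DD − I_D(R_D+R_S) = 9.5 − 0.939×3.4 = 6.31 V.
Saturation requires V_DS ≥ V_GS − V_t = 0.834 V; 6.31 ≥ 0.834 ✓.

I_D ≈ 0.94 mA, V_DS ≈ 6.3 V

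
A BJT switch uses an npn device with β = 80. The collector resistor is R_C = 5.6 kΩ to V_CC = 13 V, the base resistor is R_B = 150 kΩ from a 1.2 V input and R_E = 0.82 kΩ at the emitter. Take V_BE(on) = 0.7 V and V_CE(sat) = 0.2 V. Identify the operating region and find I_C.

Assume active. Base-emitter loop: I_B = (V_BB − V_BE)/(R_B + (β+1)R_E) = (1.2 − 0.7)/(150 + 81×0.82) = 0.00231 mA.
I_C = β·I_B = 80×0.00231 = 0.185 mA.
V_CE = V_CC − I_C·R_C − I_E·R_E = 13 − 0.185×5.6 − 0.187×0.82 = 11.8 V > V_CE(sat), so the active-region assumption holds.

active; I_C ≈ 0.18 mA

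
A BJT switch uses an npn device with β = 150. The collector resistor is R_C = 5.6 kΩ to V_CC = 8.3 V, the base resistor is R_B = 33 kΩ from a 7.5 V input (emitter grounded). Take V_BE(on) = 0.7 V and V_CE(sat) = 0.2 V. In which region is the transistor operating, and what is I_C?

saturation; I_C ≈ 1.4 mA

Assume active: I_B = (7.5 − 0.7)/33 = 0.206 mA, giving I_C = β·I_B = 30.9 mA.
But then V_CE = 8.3 − 30.9×5.6 = -165 V < V_CE(sat) = 0.2 V — impossible in the active region.
So the transistor is saturated. With V_CE = 0.2 V, I_C = (V_CC − 0.2)/R_C = 8.1/5.6 = 1.45 mA.
Check: β·I_B = 30.9 mA > I_C = 1.45 mA, confirming saturation.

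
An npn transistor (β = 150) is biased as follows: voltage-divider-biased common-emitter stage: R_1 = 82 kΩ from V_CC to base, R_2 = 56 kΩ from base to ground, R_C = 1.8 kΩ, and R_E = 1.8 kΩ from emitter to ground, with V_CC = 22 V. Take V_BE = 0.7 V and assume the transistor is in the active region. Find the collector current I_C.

I_C ≈ 4 mA

Thevenize the base divider: V_Th = V_CC·R_2/(R_1+R_2) = 22×56/138 = 8.93 V, R_Th = R_1‖R_2 = 33.3 kΩ.
Base-emitter loop: V_Th = I_B·R_Th + V_BE + (β+1)I_B·R_E, so I_B = (8.93 − 0.7) / (33.3 + 151×1.8) = 0.027 mA.
I_C = β·I_B = 150×0.027 = 4.05 mA, and I_E = (β+1)I_B = 4.07 mA.
V_CE = V_CC − I_C·R_C − I_E·R_E = 22 − 4.05×1.8 − 4.07×1.8 = 7.39 V.
V_CE = 7.39 V > 0.2 V confirms active-region operation.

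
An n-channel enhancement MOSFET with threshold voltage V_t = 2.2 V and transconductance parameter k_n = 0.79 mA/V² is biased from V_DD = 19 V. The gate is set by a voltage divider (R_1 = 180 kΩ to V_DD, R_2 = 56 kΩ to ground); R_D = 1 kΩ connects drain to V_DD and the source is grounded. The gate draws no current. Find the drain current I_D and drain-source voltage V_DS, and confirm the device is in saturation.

V_G = V_DD·R_2/(R_1+R_2) = 19×56/236 = 4.51 V. With the source grounded, V_GS = V_G = 4.51 V.
Assume saturation: I_D = (k_n/2)(V_GS − V_t)² = (0.79/2)×(4.51 − 2.2)² = 0.395×2.31² = 2.1 mA.
V_DS = V_DD − I_D·R_D = 19 − 2.1×1 = 16.9 V.
Saturation requires V_DS ≥ V_GS − V_t = 2.31 V; 16.9 ≥ 2.31 ✓.

I_D ≈ 2.1 mA, V_DS ≈ 17 V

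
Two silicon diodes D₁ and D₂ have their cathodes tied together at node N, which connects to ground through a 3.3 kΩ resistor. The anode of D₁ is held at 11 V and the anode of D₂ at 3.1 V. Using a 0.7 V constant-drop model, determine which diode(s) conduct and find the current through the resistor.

Assume both conduct. Then node N would need to be at both 11−0.7 = 10.3 V and 3.1−0.7 = 2.4 V, which is impossible.
Assume only D₁ conducts: V_N = 11 − 0.7 = 10.3 V, so I_R = 10.3/3.3 = 3.12 mA.
Check D₂: its anode-to-cathode voltage is 3.1 − 10.3 = -7.2 V < 0.7 V, so it is off. The assumption is consistent.

Only D₁ conducts; I_R ≈ 3.1 mA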